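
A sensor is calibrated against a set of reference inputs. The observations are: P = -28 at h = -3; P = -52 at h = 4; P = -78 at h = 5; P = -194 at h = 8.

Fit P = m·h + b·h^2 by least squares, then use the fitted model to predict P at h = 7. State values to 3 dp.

Setting ∂/∂m … = 0 gives: 114·m + 674·b = -2066;  674·m + 5058·b = -15450.
(Σh·h = 114, Σh·h^2 = 674, Σh^2·h^2 = 5058, Σh·P = -2066, Σh^2·P = -15450.)
det = 114·5058 − 674² = 122336.
m = ((-2066)·5058 − 674·(-15450))/122336 = -2283/7646; b = (114·(-15450) − 674·(-2066))/122336 = -23051/7646.
At h = 7: P̂ = (-2283/7646)·(7) + (-23051/7646)·(49) = -572740/3823.

P̂ = -149.814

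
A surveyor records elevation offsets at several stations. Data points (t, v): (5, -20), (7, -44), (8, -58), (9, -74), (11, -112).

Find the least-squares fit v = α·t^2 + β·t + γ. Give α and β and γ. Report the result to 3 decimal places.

Setting ∂/∂α … = 0 gives: 28324·α + 3040·β + 340·γ = -25914;  3040·α + 340·β + 40·γ = -2770;  340·α + 40·β + 5·γ = -308.
Solving the 3×3 system (Gaussian elimination) gives α = -37/42, β = -253/210, γ = 278/35.

α = -0.881, β = -1.205, γ = 7.943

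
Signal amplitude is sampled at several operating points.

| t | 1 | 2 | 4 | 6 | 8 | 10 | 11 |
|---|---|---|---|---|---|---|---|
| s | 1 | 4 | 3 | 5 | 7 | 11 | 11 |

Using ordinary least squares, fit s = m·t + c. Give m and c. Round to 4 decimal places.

From the data, Σt·t = 342, Σt = 42, Σ1 = 7.
And Σt·s = 338, Σs = 42.
So XᵀX·[m, c]ᵀ = Xᵀs: [[342, 42]; [42, 7]]·[m, c]ᵀ = [338, 42]ᵀ.
Eliminating c: 7·(row 1) − 42·(row 2) gives 630·m = 7·338 − 42·42 = 602, so m = 43/45.
Then c = (42 − 42·(43/45))/7 = 4/15.

m = 0.9556, c = 0.2667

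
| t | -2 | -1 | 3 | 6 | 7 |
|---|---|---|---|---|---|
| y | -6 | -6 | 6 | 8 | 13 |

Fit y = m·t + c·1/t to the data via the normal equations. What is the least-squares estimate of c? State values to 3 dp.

c = 4.627

From the data, Σt·t = 99, Σt·1/t = 5, Σ1/t·1/t = 1243/882.
For Aᵀy: Σt·y = 175, Σ1/t·y = 298/21.
AᵀA·[m, c]ᵀ = Aᵀy becomes [[99, 5]; [5, 1243/882]]·[m, c]ᵀ = [175, 298/21]ᵀ.
Eliminating c: (1243/882)·(row 1) − 5·(row 2) gives (11223/98)·m = (1243/882)·175 − 5·(298/21) = 22135/126, so m = 154945/101007.
Then c = ((298/21) − 5·(154945/101007))/(1243/882) = 51926/11223.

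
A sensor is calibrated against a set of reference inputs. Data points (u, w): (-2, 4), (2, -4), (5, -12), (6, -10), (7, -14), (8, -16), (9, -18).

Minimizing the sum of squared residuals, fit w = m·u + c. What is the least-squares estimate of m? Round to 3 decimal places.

The normal equations are: 263·m + 35·c = -524;  35·m + 7·c = -70.
(Σu·u = 263, Σu = 35, Σ1 = 7, Σu·w = -524, Σw = -70.)
Eliminating c: 7·(row 1) − 35·(row 2) gives 616·m = 7·(-524) − 35·(-70) = -1218, so m = -87/44.
Then c = ((-70) − 35·(-87/44))/7 = -5/44.

m = -1.977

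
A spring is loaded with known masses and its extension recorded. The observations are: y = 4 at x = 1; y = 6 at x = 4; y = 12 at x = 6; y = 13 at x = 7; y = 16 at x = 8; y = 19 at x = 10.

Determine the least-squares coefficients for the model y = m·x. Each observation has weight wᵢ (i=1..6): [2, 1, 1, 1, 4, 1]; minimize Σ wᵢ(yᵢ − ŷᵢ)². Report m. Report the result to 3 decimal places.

Entries of MᵀWM: Σwᵢ·x·x = 459.
Right-hand side: Σwᵢ·x·y = 897.
Normal equations: [[459]]·[m]ᵀ = [897]ᵀ.
Hence m = 897 / 459 ≈ 1.95425.

m = 1.954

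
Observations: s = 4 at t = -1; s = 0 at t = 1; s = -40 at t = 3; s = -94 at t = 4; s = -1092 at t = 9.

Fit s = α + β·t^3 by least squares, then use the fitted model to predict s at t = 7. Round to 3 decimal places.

ŝ = -512.935

Compute the Gram sums: Σ1 = 5, Σt^3 = 820, Σt^3·t^3 = 536268.
For Xᵀs: Σs = -1222, Σt^3·s = -803168.
So XᵀX·[α, β]ᵀ = Xᵀs: [[5, 820]; [820, 536268]]·[α, β]ᵀ = [-1222, -803168]ᵀ.
Determinant 5·536268 − 820² = 2008940.
α = ((-1222)·536268 − 820·(-803168))/2008940 = 819566/502235; β = (5·(-803168) − 820·(-1222))/2008940 = -150690/100447.
At t = 7: ŝ = (819566/502235)·(1) + (-150690/100447)·(343) = -257613784/502235.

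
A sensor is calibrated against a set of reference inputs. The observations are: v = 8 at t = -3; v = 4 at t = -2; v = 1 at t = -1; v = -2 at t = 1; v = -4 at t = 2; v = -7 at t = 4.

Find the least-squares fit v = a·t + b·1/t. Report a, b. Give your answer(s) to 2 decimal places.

Entries of MᵀM: Σt·t = 35, Σt·1/t = 6, Σ1/t·1/t = 385/144.
Moment sums: Σt·v = -71, Σ1/t·v = -137/12.
MᵀM·[a, b]ᵀ = Mᵀv becomes [[35, 6]; [6, 385/144]]·[a, b]ᵀ = [-71, -137/12]ᵀ.
det = 35·(385/144) − 6² = 8291/144.
a = ((-71)·(385/144) − 6·(-137/12))/(8291/144) = -17471/8291; b = (35·(-137/12) − 6·(-71))/(8291/144) = 3804/8291.

a = -2.11, b = 0.46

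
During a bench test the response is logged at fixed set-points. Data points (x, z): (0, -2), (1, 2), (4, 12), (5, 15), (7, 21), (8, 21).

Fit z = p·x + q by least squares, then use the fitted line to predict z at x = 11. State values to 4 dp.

ẑ = 32.0000

Compute the Gram sums: Σx·x = 155, Σx = 25, Σ1 = 6.
Moment sums: Σx·z = 440, Σz = 69.
Normal equations: [[155, 25]; [25, 6]]·[p, q]ᵀ = [440, 69]ᵀ.
Determinant 155·6 − 25² = 305.
p = (440·6 − 25·69)/305 = 3; q = (155·69 − 25·440)/305 = -1.
At x = 11: ẑ = (3)·(11) + (-1)·(1) = 32.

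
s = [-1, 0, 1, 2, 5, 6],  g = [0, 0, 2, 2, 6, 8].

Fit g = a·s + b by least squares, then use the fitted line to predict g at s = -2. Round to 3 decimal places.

XᵀX·[a, b]ᵀ = Xᵀg reads: 67·a + 13·b = 84;  13·a + 6·b = 18.
Δ = 67·6 − 13² = 233.
a = (84·6 − 13·18)/233 = 270/233; b = (67·18 − 13·84)/233 = 114/233.
At s = -2: ĝ = (270/233)·(-2) + (114/233)·(1) = -426/233.

ĝ = -1.828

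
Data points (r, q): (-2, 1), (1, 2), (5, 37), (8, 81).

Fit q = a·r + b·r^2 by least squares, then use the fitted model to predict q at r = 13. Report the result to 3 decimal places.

Normal-equation sums: Σr·r = 94, Σr·r^2 = 630, Σr^2·r^2 = 4738.
Moment sums: Σr·q = 833, Σr^2·q = 6115.
So MᵀM·[a, b]ᵀ = Mᵀq: [[94, 630]; [630, 4738]]·[a, b]ᵀ = [833, 6115]ᵀ.
Eliminating b: 4738·(row 1) − 630·(row 2) gives 48472·a = 4738·833 − 630·6115 = 94304, so a = 11788/6059.
Then b = (6115 − 630·(11788/6059))/4738 = 12505/12118.
At r = 13: q̂ = (11788/6059)·(13) + (12505/12118)·(169) = 2419833/12118.

q̂ = 199.689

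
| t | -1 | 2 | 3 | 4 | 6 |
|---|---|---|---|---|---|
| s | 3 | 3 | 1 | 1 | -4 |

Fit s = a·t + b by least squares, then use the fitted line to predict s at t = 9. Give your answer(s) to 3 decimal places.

The normal system XᵀX·[a, b]ᵀ = Xᵀs is [[66, 14]; [14, 5]]·[a, b]ᵀ = [-14, 4]ᵀ.
det = 66·5 − 14² = 134.
a = ((-14)·5 − 14·4)/134 = -63/67; b = (66·4 − 14·(-14))/134 = 230/67.
At t = 9: ŝ = (-63/67)·(9) + (230/67)·(1) = -337/67.

ŝ = -5.030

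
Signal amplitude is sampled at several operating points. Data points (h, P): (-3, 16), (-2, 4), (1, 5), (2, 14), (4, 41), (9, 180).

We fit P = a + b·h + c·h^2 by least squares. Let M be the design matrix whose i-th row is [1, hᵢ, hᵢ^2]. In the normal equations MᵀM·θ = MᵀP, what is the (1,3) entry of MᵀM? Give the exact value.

Row 1 ↔ basis 1, column 3 ↔ basis h^2, so (MᵀM)_{1,3} = Σᵢ h^2 = (1)·(9) + (1)·(4) + (1)·(1) + (1)·(4) + (1)·(16) + (1)·(81) = 115.

115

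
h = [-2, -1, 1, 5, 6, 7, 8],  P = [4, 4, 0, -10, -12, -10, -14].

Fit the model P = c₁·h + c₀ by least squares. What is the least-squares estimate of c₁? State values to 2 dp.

Normal-equation sums: Σh·h = 180, Σh = 24, Σ1 = 7.
Moment sums: Σh·P = -316, ΣP = -38.
det = 180·7 − 24² = 684.
c₁ = ((-316)·7 − 24·(-38))/684 = -325/171; c₀ = (180·(-38) − 24·(-316))/684 = 62/57.

c₁ = -1.90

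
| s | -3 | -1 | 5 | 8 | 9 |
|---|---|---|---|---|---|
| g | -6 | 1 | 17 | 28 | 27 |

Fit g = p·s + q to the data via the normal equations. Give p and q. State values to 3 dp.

p = 2.845, q = 3.156

The normal equations are: 180·p + 18·q = 569;  18·p + 5·q = 67.
(Σs·s = 180, Σs = 18, Σ1 = 5, Σs·g = 569, Σg = 67.)
Eliminating q: 5·(row 1) − 18·(row 2) gives 576·p = 5·569 − 18·67 = 1639, so p = 1639/576.
Then q = (67 − 18·(1639/576))/5 = 101/32.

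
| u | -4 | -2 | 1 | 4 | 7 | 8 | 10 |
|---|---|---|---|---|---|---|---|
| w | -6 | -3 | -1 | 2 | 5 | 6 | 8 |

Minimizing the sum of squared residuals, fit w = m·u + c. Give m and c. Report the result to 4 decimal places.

Entries of XᵀX: Σu·u = 250, Σu = 24, Σ1 = 7.
And Σu·w = 200, Σw = 11.
Eliminating c: 7·(row 1) − 24·(row 2) gives 1174·m = 7·200 − 24·11 = 1136, so m = 568/587.
Then c = (11 − 24·(568/587))/7 = -1025/587.

m = 0.9676, c = -1.7462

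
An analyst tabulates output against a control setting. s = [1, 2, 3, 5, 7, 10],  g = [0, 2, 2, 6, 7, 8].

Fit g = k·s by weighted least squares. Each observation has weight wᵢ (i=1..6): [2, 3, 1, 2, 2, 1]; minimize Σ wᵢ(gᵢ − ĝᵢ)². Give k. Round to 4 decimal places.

From the data, Σwᵢ·s·s = 271.
Right-hand side: Σwᵢ·s·g = 256.
Hence k = 256 / 271 ≈ 0.944649.

k = 0.9446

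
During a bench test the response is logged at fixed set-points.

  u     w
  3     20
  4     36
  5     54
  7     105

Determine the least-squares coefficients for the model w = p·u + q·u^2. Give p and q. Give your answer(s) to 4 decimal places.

p = 0.6139, q = 2.0541

From the data, Σu·u = 99, Σu·u^2 = 559, Σu^2·u^2 = 3363.
Moment sums: Σu·w = 1209, Σu^2·w = 7251.
Δ = 99·3363 − 559² = 20456.
p = (1209·3363 − 559·7251)/20456 = 6279/10228; q = (99·7251 − 559·1209)/20456 = 21009/10228.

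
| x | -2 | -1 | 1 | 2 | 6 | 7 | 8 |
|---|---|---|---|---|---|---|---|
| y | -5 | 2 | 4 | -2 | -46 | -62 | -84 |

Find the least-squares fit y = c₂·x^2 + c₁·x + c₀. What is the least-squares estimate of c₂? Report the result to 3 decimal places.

Compute the Gram sums: Σx^2·x^2 = 7827, Σx^2·x = 1071, Σx^2 = 159, Σx·x = 159, Σx = 21, Σ1 = 7.
Right-hand side: Σx^2·y = -10092, Σx·y = -1374, Σy = -193.
MᵀM·[c₂, c₁, c₀]ᵀ = Mᵀy becomes [[7827, 1071, 159]; [1071, 159, 21]; [159, 21, 7]]·[c₂, c₁, c₀]ᵀ = [-10092, -1374, -193]ᵀ.
Inverting the 3×3 Gram matrix, [c₂, c₁, c₀]ᵀ = [-29459/20162, 15311/20162, 33656/10081]ᵀ.

c₂ = -1.461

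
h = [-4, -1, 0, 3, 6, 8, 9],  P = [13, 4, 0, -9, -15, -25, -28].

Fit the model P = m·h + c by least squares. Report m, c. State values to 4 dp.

m = -3.0903, c = 0.6994

Sums needed: Σh·h = 207, Σh = 21, Σ1 = 7.
Right-hand side: Σh·P = -625, ΣP = -60.
Normal equations: [[207, 21]; [21, 7]]·[m, c]ᵀ = [-625, -60]ᵀ.
Eliminating c: 7·(row 1) − 21·(row 2) gives 1008·m = 7·(-625) − 21·(-60) = -3115, so m = -445/144.
Then c = ((-60) − 21·(-445/144))/7 = 235/336.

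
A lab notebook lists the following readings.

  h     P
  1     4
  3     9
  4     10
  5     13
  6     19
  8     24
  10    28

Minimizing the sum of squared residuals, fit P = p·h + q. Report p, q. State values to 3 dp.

p = 2.822, q = 0.369

Compute the Gram sums: Σh·h = 251, Σh = 37, Σ1 = 7.
For MᵀP: Σh·P = 722, ΣP = 107.
Δ = 251·7 − 37² = 388.
p = (722·7 − 37·107)/388 = 1095/388; q = (251·107 − 37·722)/388 = 143/388.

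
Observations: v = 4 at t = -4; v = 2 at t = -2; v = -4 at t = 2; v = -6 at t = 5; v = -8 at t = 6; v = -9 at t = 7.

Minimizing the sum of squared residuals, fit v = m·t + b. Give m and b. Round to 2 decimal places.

m = -1.18, b = -0.74

Entries of AᵀA: Σt·t = 134, Σt = 14, Σ1 = 6.
Moment sums: Σt·v = -169, Σv = -21.
So AᵀA·[m, b]ᵀ = Aᵀv: [[134, 14]; [14, 6]]·[m, b]ᵀ = [-169, -21]ᵀ.
Determinant 134·6 − 14² = 608.
m = ((-169)·6 − 14·(-21))/608 = -45/38; b = (134·(-21) − 14·(-169))/608 = -14/19.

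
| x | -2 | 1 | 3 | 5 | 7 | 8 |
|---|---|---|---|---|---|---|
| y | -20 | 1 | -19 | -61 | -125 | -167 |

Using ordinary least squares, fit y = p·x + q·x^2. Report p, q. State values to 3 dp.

p = 3.150, q = -3.011

The normal system MᵀM·[p, q]ᵀ = Mᵀy is [[152, 1000]; [1000, 7220]]·[p, q]ᵀ = [-2532, -18588]ᵀ.
Δ = 152·7220 − 1000² = 97440.
p = ((-2532)·7220 − 1000·(-18588))/97440 = 1279/406; q = (152·(-18588) − 1000·(-2532))/97440 = -3056/1015.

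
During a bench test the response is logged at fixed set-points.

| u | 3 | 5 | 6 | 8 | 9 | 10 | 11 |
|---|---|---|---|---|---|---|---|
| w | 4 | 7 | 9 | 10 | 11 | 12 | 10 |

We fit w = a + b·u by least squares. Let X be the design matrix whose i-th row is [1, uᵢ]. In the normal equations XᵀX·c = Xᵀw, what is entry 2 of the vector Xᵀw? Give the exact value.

Entry 2 ↔ basis u, so (Xᵀw)_{2} = Σᵢ (u)·wᵢ = (3)·(4) + (5)·(7) + (6)·(9) + (8)·(10) + (9)·(11) + (10)·(12) + (11)·(10) = 510.

510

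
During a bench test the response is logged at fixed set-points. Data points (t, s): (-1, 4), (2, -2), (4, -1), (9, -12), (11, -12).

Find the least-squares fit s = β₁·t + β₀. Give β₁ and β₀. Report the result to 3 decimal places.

The normal equations are: 223·β₁ + 25·β₀ = -252;  25·β₁ + 5·β₀ = -23.
(Σt·t = 223, Σt = 25, Σ1 = 5, Σt·s = -252, Σs = -23.)
Eliminating β₀: 5·(row 1) − 25·(row 2) gives 490·β₁ = 5·(-252) − 25·(-23) = -685, so β₁ = -137/98.
Then β₀ = ((-23) − 25·(-137/98))/5 = 1171/490.

β₁ = -1.398, β₀ = 2.390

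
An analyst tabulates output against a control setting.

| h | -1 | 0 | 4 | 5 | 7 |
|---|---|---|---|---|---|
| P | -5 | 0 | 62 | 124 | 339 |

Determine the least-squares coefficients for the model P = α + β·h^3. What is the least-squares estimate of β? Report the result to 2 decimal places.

β = 0.99

Sums needed: Σ1 = 5, Σh^3 = 531, Σh^3·h^3 = 137371.
Moment sums: ΣP = 520, Σh^3·P = 135750.
So MᵀM·[α, β]ᵀ = MᵀP: [[5, 531]; [531, 137371]]·[α, β]ᵀ = [520, 135750]ᵀ.
Eliminating β: 137371·(row 1) − 531·(row 2) gives 404894·α = 137371·520 − 531·135750 = -650330, so α = -325165/202447.
Then β = (135750 − 531·(-325165/202447))/137371 = 201315/202447.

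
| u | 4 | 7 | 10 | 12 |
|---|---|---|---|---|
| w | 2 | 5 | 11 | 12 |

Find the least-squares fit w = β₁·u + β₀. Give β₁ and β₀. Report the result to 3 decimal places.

β₁ = 1.347, β₀ = -3.612

Setting ∂/∂β₁ … = 0 gives: 309·β₁ + 33·β₀ = 297;  33·β₁ + 4·β₀ = 30.
(Σu·u = 309, Σu = 33, Σ1 = 4, Σu·w = 297, Σw = 30.)
Determinant 309·4 − 33² = 147.
β₁ = (297·4 − 33·30)/147 = 66/49; β₀ = (309·30 − 33·297)/147 = -177/49.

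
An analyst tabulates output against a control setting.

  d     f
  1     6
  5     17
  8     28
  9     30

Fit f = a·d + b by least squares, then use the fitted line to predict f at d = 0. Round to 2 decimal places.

f̂ = 2.55

Setting ∂/∂a … = 0 gives: 171·a + 23·b = 585;  23·a + 4·b = 81.
(Σd·d = 171, Σd = 23, Σ1 = 4, Σd·f = 585, Σf = 81.)
Δ = 171·4 − 23² = 155.
a = (585·4 − 23·81)/155 = 477/155; b = (171·81 − 23·585)/155 = 396/155.
At d = 0: f̂ = (477/155)·(0) + (396/155)·(1) = 396/155.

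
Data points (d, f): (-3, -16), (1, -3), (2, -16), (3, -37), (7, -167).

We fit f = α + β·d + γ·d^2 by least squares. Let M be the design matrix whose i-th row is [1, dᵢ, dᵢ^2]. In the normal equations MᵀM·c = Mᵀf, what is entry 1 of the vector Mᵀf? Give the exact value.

-239

Entry 1 ↔ basis 1, so (Mᵀf)_{1} = Σᵢ fᵢ = (1)·(-16) + (1)·(-3) + (1)·(-16) + (1)·(-37) + (1)·(-167) = -239.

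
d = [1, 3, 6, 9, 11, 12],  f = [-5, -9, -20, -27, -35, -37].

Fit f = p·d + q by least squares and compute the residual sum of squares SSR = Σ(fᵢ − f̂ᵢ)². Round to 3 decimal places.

The normal equations are: 392·p + 42·q = -1224;  42·p + 6·q = -133.
Determinant 392·6 − 42² = 588.
p = ((-1224)·6 − 42·(-133))/588 = -293/98; q = (392·(-133) − 42·(-1224))/588 = -26/21.
Residuals: -227/294, 355/294, -121/147, 337/294, -257/294, 17/147; SSR = 709/147.

SSR = 4.823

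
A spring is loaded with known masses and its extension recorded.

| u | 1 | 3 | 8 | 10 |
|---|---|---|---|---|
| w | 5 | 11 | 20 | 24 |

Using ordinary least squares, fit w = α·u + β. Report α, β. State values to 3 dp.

α = 2.038, β = 3.792

Sums needed: Σu·u = 174, Σu = 22, Σ1 = 4.
And Σu·w = 438, Σw = 60.
Normal equations: [[174, 22]; [22, 4]]·[α, β]ᵀ = [438, 60]ᵀ.
Eliminating β: 4·(row 1) − 22·(row 2) gives 212·α = 4·438 − 22·60 = 432, so α = 108/53.
Then β = (60 − 22·(108/53))/4 = 201/53.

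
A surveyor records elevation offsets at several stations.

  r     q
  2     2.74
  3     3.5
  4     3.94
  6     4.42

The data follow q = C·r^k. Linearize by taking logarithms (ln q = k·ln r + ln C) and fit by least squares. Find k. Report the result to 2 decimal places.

k = 0.43

Linearized form: ln q = k·ln r + ln C. From the 4 transformed points,
Over the data: Σln r = 4.9698, Σ(ln r)² = 6.8196, Σln q = 5.1180, Σln r·ln q = 6.6386.
Normal system: [[6.8196, 4.9698]; [4.9698, 4]]·[k, ln C]ᵀ = [6.6386, 5.1180]ᵀ.
Solving (det = 2.5794): k = 0.43374, ln C = 0.74060.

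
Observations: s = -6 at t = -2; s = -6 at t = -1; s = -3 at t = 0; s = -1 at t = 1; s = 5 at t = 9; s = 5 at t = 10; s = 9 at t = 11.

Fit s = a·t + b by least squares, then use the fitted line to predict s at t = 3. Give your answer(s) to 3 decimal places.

ŝ = -0.587

MᵀM·[a, b]ᵀ = Mᵀs reads: 308·a + 28·b = 211;  28·a + 7·b = 3.
(Σt·t = 308, Σt = 28, Σ1 = 7, Σt·s = 211, Σs = 3.)
Δ = 308·7 − 28² = 1372.
a = (211·7 − 28·3)/1372 = 199/196; b = (308·3 − 28·211)/1372 = -178/49.
At t = 3: ŝ = (199/196)·(3) + (-178/49)·(1) = -115/196.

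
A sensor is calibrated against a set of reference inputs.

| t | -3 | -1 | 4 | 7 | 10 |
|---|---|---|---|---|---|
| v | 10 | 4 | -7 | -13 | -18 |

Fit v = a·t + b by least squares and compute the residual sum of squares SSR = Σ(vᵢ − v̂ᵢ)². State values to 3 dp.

With design matrix A, AᵀA = [[175, 17]; [17, 5]] and Aᵀv = [-333, -24]ᵀ.
Determinant 175·5 − 17² = 586.
a = ((-333)·5 − 17·(-24))/586 = -1257/586; b = (175·(-24) − 17·(-333))/586 = 1461/586.
Residuals: 314/293, -187/293, -535/586, -140/293, 561/586; SSR = 2071/586.

SSR = 3.534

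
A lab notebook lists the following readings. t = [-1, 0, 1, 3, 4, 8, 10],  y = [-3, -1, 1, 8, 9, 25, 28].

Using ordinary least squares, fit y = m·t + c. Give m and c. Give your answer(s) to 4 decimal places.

m = 2.9958, c = -1.1278

Normal-equation sums: Σt·t = 191, Σt = 25, Σ1 = 7.
Moment sums: Σt·y = 544, Σy = 67.
So MᵀM·[m, c]ᵀ = Mᵀy: [[191, 25]; [25, 7]]·[m, c]ᵀ = [544, 67]ᵀ.
Determinant 191·7 − 25² = 712.
m = (544·7 − 25·67)/712 = 2133/712; c = (191·67 − 25·544)/712 = -803/712.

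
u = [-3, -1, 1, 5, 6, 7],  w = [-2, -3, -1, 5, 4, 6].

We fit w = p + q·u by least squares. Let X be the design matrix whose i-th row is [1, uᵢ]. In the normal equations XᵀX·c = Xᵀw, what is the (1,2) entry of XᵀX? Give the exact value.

15

Row 1 ↔ basis 1, column 2 ↔ basis u, so (XᵀX)_{1,2} = Σᵢ u = (1)·(-3) + (1)·(-1) + (1)·(1) + (1)·(5) + (1)·(6) + (1)·(7) = 15.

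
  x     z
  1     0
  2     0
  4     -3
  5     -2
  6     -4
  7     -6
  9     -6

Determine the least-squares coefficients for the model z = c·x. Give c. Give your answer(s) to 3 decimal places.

Forming AᵀA = [[212]] and Aᵀz = [-142]ᵀ gives AᵀA·[c]ᵀ = Aᵀz.
Hence c = -142 / 212 ≈ -0.669811.

c = -0.670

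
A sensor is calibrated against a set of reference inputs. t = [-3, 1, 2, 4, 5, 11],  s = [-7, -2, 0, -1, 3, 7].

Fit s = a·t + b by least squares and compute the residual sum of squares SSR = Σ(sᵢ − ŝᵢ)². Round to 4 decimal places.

Setting ∂/∂a … = 0 gives: 176·a + 20·b = 107;  20·a + 6·b = 0.
Determinant 176·6 − 20² = 656.
a = (107·6 − 20·0)/656 = 321/328; b = (176·0 − 20·107)/656 = -535/164.
Residuals: -263/328, 93/328, 107/82, -271/164, 449/328, -165/328; SSR = 2389/328.

SSR = 7.2835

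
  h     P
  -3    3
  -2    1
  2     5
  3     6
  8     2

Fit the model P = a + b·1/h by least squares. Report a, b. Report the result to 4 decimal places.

a = 3.3039, b = 3.8450

The normal system XᵀX·[a, b]ᵀ = XᵀP is [[5, 1/8]; [1/8, 425/576]]·[a, b]ᵀ = [17, 13/4]ᵀ.
Eliminating b: (425/576)·(row 1) − (1/8)·(row 2) gives (529/144)·a = (425/576)·17 − (1/8)·(13/4) = 6991/576, so a = 6991/2116.
Then b = ((13/4) − (1/8)·(6991/2116))/(425/576) = 2034/529.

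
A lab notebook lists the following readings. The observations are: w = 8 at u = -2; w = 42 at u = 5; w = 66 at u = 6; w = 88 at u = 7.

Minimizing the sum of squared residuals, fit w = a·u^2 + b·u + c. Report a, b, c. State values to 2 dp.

a = 1.98, b = -0.93, c = -1.82

Sums needed: Σu^2·u^2 = 4338, Σu^2·u = 676, Σu^2 = 114, Σu·u = 114, Σu = 16, Σ1 = 4.
Moment sums: Σu^2·w = 7770, Σu·w = 1206, Σw = 204.
XᵀX·[a, b, c]ᵀ = Xᵀw becomes [[4338, 676, 114]; [676, 114, 16]; [114, 16, 4]]·[a, b, c]ᵀ = [7770, 1206, 204]ᵀ.
Solving the 3×3 system (Gaussian elimination) gives a = 240/121, b = -51/55, c = -1101/605.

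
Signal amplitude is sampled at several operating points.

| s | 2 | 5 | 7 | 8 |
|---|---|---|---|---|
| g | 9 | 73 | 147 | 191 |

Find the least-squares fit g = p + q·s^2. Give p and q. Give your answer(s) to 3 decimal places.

p = -2.973, q = 3.041

Setting ∂/∂p … = 0 gives: 4·p + 142·q = 420;  142·p + 7138·q = 21288.
det = 4·7138 − 142² = 8388.
p = (420·7138 − 142·21288)/8388 = -2078/699; q = (4·21288 − 142·420)/8388 = 2126/699.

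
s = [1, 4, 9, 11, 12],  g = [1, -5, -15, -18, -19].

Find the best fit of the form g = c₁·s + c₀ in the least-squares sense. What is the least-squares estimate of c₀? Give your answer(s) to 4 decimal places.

c₀ = 2.5381

Normal-equation sums: Σs·s = 363, Σs = 37, Σ1 = 5.
Moment sums: Σs·g = -580, Σg = -56.
Normal equations: [[363, 37]; [37, 5]]·[c₁, c₀]ᵀ = [-580, -56]ᵀ.
Determinant 363·5 − 37² = 446.
c₁ = ((-580)·5 − 37·(-56))/446 = -414/223; c₀ = (363·(-56) − 37·(-580))/446 = 566/223.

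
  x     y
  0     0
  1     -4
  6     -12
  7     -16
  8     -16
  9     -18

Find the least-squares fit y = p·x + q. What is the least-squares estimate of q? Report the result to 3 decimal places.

Setting ∂/∂p … = 0 gives: 231·p + 31·q = -478;  31·p + 6·q = -66.
(Σx·x = 231, Σx = 31, Σ1 = 6, Σx·y = -478, Σy = -66.)
Eliminating q: 6·(row 1) − 31·(row 2) gives 425·p = 6·(-478) − 31·(-66) = -822, so p = -822/425.
Then q = ((-66) − 31·(-822/425))/6 = -428/425.

q = -1.007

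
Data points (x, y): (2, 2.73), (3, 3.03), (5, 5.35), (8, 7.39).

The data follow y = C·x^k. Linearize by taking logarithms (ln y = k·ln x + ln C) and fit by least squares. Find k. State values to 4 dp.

k = 0.7680

Let Y = ln y. Fitting Y = k·ln x + ln C by least squares:
XᵀX = [[8.6018, 5.4806]; [5.4806, 4]], rhs = [8.7723, 5.7901]ᵀ  (here Σln x = 5.4806, Σ(ln x)² = 8.6018, Σln y = 5.7901, Σln x·ln y = 8.7723).
Slope k = (n·Σln x·ln y − Σln x·Σln y)/(n·Σ(ln x)² − (Σln x)²) = (4·8.7723 − 5.4806·5.7901)/4.3697 = 0.76802; ln C = (Σln y − k·Σln x)/n = 0.39522.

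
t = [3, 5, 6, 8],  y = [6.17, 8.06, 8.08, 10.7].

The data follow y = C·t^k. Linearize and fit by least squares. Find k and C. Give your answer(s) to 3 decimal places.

k = 0.528, C = 3.396

Taking logs, ln y = k·ln t + ln C, so regress ln y on ln t.
Σln t = 6.5793, Σ(ln t)² = 11.3317, Σln y = 8.3662, Σln t·ln y = 14.0304.
Equations: 11.3317·k + 6.5793·ln C = 14.0304;  6.5793·k + 4·ln C = 8.3662.
Slope k = (n·Σln t·ln y − Σln t·Σln y)/(n·Σ(ln t)² − (Σln t)²) = (4·14.0304 − 6.5793·8.3662)/2.0403 = 0.52827; ln C = (Σln y − k·Σln t)/n = 1.22266, so C = exp(1.22266) = 3.39620.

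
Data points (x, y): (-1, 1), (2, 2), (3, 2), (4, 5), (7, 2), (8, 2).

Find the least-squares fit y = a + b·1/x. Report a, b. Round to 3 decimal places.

The normal system MᵀM·[a, b]ᵀ = Mᵀy is [[6, 59/168]; [59/168, 41197/28224]]·[a, b]ᵀ = [14, 103/42]ᵀ.
det = 6·(41197/28224) − (59/168)² = 243701/28224.
a = (14·(41197/28224) − (59/168)·(103/42))/(243701/28224) = 552450/243701; b = (6·(103/42) − (59/168)·14)/(243701/28224) = 276528/243701.

a = 2.267, b = 1.135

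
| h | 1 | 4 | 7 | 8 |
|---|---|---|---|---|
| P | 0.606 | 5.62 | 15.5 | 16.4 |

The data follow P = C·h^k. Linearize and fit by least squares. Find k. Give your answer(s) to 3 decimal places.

Taking logs, ln P = k·ln h + ln C, so regress ln P on ln h.
Over the data: Σln h = 5.4116, Σ(ln h)² = 10.0325, Σln P = 6.7636, Σln h·ln P = 13.5434.
Normal system: [[10.0325, 5.4116]; [5.4116, 4]]·[k, ln C]ᵀ = [13.5434, 6.7636]ᵀ.
Slope k = (n·Σln h·ln P − Σln h·Σln P)/(n·Σ(ln h)² − (Σln h)²) = (4·13.5434 − 5.4116·6.7636)/10.8439 = 1.62041; ln C = (Σln P − k·Σln h)/n = -0.50138.

k = 1.620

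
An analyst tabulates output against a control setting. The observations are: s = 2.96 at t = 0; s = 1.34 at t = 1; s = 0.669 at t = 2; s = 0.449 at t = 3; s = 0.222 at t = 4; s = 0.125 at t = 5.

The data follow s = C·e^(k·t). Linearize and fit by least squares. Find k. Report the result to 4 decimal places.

Taking logs, ln s = k·t + ln C, so regress ln s on t.
Σt = 15.0000, Σ(t)² = 55.0000, Σln s = -3.4094, Σt·ln s = -19.3310.
Normal system: [[55.0000, 15.0000]; [15.0000, 6]]·[k, ln C]ᵀ = [-19.3310, -3.4094]ᵀ.
Slope k = (n·Σt·ln s − Σt·Σln s)/(n·Σ(t)² − (Σt)²) = (6·-19.3310 − 15.0000·-3.4094)/105.0000 = -0.61758; ln C = (Σln s − k·Σt)/n = 0.97571.

k = -0.6176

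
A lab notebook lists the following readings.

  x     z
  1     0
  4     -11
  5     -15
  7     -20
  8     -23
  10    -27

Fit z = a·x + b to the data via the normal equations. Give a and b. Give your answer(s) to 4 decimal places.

The normal system MᵀM·[a, b]ᵀ = Mᵀz is [[255, 35]; [35, 6]]·[a, b]ᵀ = [-713, -96]ᵀ.
Determinant 255·6 − 35² = 305.
a = ((-713)·6 − 35·(-96))/305 = -918/305; b = (255·(-96) − 35·(-713))/305 = 95/61.

a = -3.0098, b = 1.5574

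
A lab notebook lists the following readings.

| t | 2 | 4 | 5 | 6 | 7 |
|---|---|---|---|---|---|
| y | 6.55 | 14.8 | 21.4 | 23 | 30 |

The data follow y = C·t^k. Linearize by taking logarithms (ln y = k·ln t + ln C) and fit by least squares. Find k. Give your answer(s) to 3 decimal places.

Let Y = ln y. Fitting Y = k·ln t + ln C by least squares:
XᵀX = [[11.9895, 7.4265]; [7.4265, 5]], rhs = [22.2051, 14.1742]ᵀ  (here Σln t = 7.4265, Σ(ln t)² = 11.9895, Σln y = 14.1742, Σln t·ln y = 22.2051).
Solving (det = 4.7940): k = 1.20157, ln C = 1.05013.

k = 1.202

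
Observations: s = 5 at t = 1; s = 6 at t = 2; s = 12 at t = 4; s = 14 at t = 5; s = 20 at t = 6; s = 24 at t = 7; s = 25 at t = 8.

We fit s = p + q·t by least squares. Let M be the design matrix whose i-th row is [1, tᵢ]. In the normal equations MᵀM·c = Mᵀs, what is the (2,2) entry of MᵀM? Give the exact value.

Row 2 ↔ basis t, column 2 ↔ basis t, so (MᵀM)_{2,2} = Σᵢ (t)·(t) = (1)·(1) + (2)·(2) + (4)·(4) + (5)·(5) + (6)·(6) + (7)·(7) + (8)·(8) = 195.

195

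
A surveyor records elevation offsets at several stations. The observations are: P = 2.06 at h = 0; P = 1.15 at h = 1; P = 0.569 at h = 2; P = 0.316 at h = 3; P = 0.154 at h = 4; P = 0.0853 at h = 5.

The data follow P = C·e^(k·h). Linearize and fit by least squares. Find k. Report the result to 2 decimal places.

k = -0.64

Linearized form: ln P = k·h + ln C. From the 6 transformed points,
Σh = 15.0000, Σ(h)² = 55.0000, Σln P = -5.1858, Σh·ln P = -24.2351.
Equations: 55.0000·k + 15.0000·ln C = -24.2351;  15.0000·k + 6·ln C = -5.1858.
Slope k = (n·Σh·ln P − Σh·Σln P)/(n·Σ(h)² − (Σh)²) = (6·-24.2351 − 15.0000·-5.1858)/105.0000 = -0.64404; ln C = (Σln P − k·Σh)/n = 0.74579.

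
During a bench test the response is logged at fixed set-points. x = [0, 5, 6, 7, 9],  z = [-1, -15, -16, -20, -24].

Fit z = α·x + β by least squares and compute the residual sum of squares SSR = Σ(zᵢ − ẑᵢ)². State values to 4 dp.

Forming MᵀM = [[191, 27]; [27, 5]] and Mᵀz = [-527, -76]ᵀ gives MᵀM·[α, β]ᵀ = Mᵀz.
Eliminating β: 5·(row 1) − 27·(row 2) gives 226·α = 5·(-527) − 27·(-76) = -583, so α = -583/226.
Then β = ((-76) − 27·(-583/226))/5 = -287/226.
Residuals: 61/226, -94/113, 169/226, -76/113, 55/113; SSR = 455/226.

SSR = 2.0133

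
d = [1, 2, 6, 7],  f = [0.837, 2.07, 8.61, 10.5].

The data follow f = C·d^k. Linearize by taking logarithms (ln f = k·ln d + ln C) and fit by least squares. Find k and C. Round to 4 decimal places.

Let Y = ln f. Fitting Y = k·ln d + ln C by least squares:
Σln d = 4.4308, Σ(ln d)² = 7.4774, Σln f = 5.0539, Σln d·ln f = 8.9374.
Equations: 7.4774·k + 4.4308·ln C = 8.9374;  4.4308·k + 4·ln C = 5.0539.
Δ = 7.4774·4 − (4.4308)² = 10.2775; k = (8.9374·4 − 4.4308·5.0539)/10.2775 = 1.29959, ln C = (7.4774·5.0539 − 4.4308·8.9374)/10.2775 = -0.17608, so C = exp(-0.17608) = 0.83855.

k = 1.2996, C = 0.8386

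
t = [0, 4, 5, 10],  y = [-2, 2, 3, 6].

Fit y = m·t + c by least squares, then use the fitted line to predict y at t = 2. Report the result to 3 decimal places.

From the data, Σt·t = 141, Σt = 19, Σ1 = 4.
And Σt·y = 83, Σy = 9.
XᵀX·[m, c]ᵀ = Xᵀy becomes [[141, 19]; [19, 4]]·[m, c]ᵀ = [83, 9]ᵀ.
Δ = 141·4 − 19² = 203.
m = (83·4 − 19·9)/203 = 23/29; c = (141·9 − 19·83)/203 = -44/29.
At t = 2: ŷ = (23/29)·(2) + (-44/29)·(1) = 2/29.

ŷ = 0.069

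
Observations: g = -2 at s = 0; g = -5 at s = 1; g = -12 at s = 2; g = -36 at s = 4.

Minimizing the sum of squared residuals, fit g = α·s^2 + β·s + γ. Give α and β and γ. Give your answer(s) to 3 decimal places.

Entries of AᵀA: Σs^2·s^2 = 273, Σs^2·s = 73, Σs^2 = 21, Σs·s = 21, Σs = 7, Σ1 = 4.
Moment sums: Σs^2·g = -629, Σs·g = -173, Σg = -55.
Inverting the 3×3 Gram matrix, [α, β, γ]ᵀ = [-39/22, -157/110, -107/55]ᵀ.

α = -1.773, β = -1.427, γ = -1.945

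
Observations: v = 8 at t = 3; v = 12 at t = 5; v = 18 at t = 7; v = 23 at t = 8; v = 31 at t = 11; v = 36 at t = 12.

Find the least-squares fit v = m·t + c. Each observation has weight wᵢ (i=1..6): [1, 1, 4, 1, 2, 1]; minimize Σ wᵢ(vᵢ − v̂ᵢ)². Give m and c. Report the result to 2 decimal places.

XᵀWX·[m, c]ᵀ = XᵀWv reads: 680·m + 78·c = 1886;  78·m + 10·c = 213.
(Σwᵢ·t·t = 680, Σwᵢ·t = 78, Σwᵢ·1 = 10, Σwᵢ·t·v = 1886, Σwᵢ·v = 213.)
Eliminating c: 10·(row 1) − 78·(row 2) gives 716·m = 10·1886 − 78·213 = 2246, so m = 1123/358.
Then c = (213 − 78·(1123/358))/10 = -567/179.

m = 3.14, c = -3.17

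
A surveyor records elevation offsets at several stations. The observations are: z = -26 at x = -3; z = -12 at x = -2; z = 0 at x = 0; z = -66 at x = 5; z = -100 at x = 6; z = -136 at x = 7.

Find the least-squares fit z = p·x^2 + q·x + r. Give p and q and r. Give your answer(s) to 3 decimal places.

With design matrix A, AᵀA = [[4419, 649, 123]; [649, 123, 13]; [123, 13, 6]] and Aᵀz = [-12196, -1780, -340]ᵀ.
Inverting the 3×3 Gram matrix, [p, q, r]ᵀ = [-24131/8410, 961/1682, 3854/4205]ᵀ.

p = -2.869, q = 0.571, r = 0.917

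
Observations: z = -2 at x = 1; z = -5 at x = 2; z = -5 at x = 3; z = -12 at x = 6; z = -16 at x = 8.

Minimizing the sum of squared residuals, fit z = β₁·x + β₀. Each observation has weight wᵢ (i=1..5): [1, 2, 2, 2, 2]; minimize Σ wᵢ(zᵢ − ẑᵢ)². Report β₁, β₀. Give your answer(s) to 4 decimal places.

AᵀWA·[β₁, β₀]ᵀ = AᵀWz reads: 227·β₁ + 39·β₀ = -452;  39·β₁ + 9·β₀ = -78.
Eliminating β₀: 9·(row 1) − 39·(row 2) gives 522·β₁ = 9·(-452) − 39·(-78) = -1026, so β₁ = -57/29.
Then β₀ = ((-78) − 39·(-57/29))/9 = -13/87.

β₁ = -1.9655, β₀ = -0.1494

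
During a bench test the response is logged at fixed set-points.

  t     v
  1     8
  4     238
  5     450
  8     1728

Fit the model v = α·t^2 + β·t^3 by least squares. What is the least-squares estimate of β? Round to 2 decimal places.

The normal equations are: 4978·α + 36918·β = 125658;  36918·α + 281866·β = 956226.
Δ = 4978·281866 − 36918² = 40190224.
α = (125658·281866 − 36918·956226)/40190224 = 49815/17146; β = (4978·956226 − 36918·125658)/40190224 = 15131373/5023778.

β = 3.01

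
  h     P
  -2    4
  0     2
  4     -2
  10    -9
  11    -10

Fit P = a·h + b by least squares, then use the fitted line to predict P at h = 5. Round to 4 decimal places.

P̂ = -3.4349

The normal system AᵀA·[a, b]ᵀ = AᵀP is [[241, 23]; [23, 5]]·[a, b]ᵀ = [-216, -15]ᵀ.
Δ = 241·5 − 23² = 676.
a = ((-216)·5 − 23·(-15))/676 = -735/676; b = (241·(-15) − 23·(-216))/676 = 1353/676.
At h = 5: P̂ = (-735/676)·(5) + (1353/676)·(1) = -1161/338.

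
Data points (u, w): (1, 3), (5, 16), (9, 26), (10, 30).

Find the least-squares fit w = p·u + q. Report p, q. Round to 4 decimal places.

p = 2.9212, q = 0.4926

The normal system MᵀM·[p, q]ᵀ = Mᵀw is [[207, 25]; [25, 4]]·[p, q]ᵀ = [617, 75]ᵀ.
Eliminating q: 4·(row 1) − 25·(row 2) gives 203·p = 4·617 − 25·75 = 593, so p = 593/203.
Then q = (75 − 25·(593/203))/4 = 100/203.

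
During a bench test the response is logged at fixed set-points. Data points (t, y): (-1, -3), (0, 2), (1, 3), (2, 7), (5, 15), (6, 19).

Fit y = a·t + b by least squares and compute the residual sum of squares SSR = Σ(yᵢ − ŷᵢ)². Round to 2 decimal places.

SSR = 3.32

Entries of AᵀA: Σt·t = 67, Σt = 13, Σ1 = 6.
For Aᵀy: Σt·y = 209, Σy = 43.
So AᵀA·[a, b]ᵀ = Aᵀy: [[67, 13]; [13, 6]]·[a, b]ᵀ = [209, 43]ᵀ.
Determinant 67·6 − 13² = 233.
a = (209·6 − 13·43)/233 = 695/233; b = (67·43 − 13·209)/233 = 164/233.
Residuals: -168/233, 302/233, -160/233, 77/233, -144/233, 93/233; SSR = 774/233.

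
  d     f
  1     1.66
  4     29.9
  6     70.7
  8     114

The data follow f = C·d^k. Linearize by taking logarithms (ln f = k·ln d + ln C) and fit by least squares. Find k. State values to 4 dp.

With ln fᵢ as the transformed response and ln dᵢ as the regressor:
Σln d = 5.2575, Σ(ln d)² = 9.4563, Σln f = 12.8993, Σln d·ln f = 22.1892.
Equations: 9.4563·k + 5.2575·ln C = 22.1892;  5.2575·k + 4·ln C = 12.8993.
Slope k = (n·Σln d·ln f − Σln d·Σln f)/(n·Σ(ln d)² − (Σln d)²) = (4·22.1892 − 5.2575·12.8993)/10.1839 = 2.05605; ln C = (Σln f − k·Σln d)/n = 0.52241.

k = 2.0561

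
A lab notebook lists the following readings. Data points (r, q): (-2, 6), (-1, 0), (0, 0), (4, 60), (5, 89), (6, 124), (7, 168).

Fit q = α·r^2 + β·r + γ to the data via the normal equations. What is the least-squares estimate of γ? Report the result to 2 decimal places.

γ = -0.16

Sums needed: Σr^2·r^2 = 4595, Σr^2·r = 739, Σr^2 = 131, Σr·r = 131, Σr = 19, Σ1 = 7.
And Σr^2·q = 15905, Σr·q = 2593, Σq = 447.
Normal equations: [[4595, 739, 131]; [739, 131, 19]; [131, 19, 7]]·[α, β, γ]ᵀ = [15905, 2593, 447]ᵀ.
Row-reducing yields α = 463/154, β = 20/7, γ = -25/154.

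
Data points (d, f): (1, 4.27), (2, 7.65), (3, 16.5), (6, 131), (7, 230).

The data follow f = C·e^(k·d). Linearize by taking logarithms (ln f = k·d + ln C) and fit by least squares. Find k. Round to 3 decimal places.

k = 0.678

With ln fᵢ as the transformed response and dᵢ as the regressor:
XᵀX = [[99.0000, 19.0000]; [19.0000, 5]], rhs = [81.2488, 16.6030]ᵀ  (here Σd = 19.0000, Σ(d)² = 99.0000, Σln f = 16.6030, Σd·ln f = 81.2488).
Slope k = (n·Σd·ln f − Σd·Σln f)/(n·Σ(d)² − (Σd)²) = (5·81.2488 − 19.0000·16.6030)/134.0000 = 0.67752; ln C = (Σln f − k·Σd)/n = 0.74600.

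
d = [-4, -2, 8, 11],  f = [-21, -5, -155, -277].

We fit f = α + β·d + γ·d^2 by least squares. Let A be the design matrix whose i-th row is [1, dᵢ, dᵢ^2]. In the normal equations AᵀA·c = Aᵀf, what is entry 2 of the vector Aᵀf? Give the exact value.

-4193

Entry 2 ↔ basis d, so (Aᵀf)_{2} = Σᵢ (d)·fᵢ = (-4)·(-21) + (-2)·(-5) + (8)·(-155) + (11)·(-277) = -4193.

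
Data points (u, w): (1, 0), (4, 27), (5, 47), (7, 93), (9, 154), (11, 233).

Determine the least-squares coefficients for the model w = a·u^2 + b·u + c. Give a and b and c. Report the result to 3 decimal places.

a = 1.965, b = -0.279, c = -1.900

The normal equations are: 24485·a + 2593·b + 293·c = 46831;  2593·a + 293·b + 37·c = 4943;  293·a + 37·b + 6·c = 554.
Solving the 3×3 system (Gaussian elimination) gives a = 20504/10435, b = -2912/10435, c = -19823/10435.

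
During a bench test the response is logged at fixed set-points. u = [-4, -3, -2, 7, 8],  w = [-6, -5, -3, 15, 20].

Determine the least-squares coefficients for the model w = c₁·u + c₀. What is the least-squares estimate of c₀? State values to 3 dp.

c₀ = 1.665

Compute the Gram sums: Σu·u = 142, Σu = 6, Σ1 = 5.
Right-hand side: Σu·w = 310, Σw = 21.
Eliminating c₀: 5·(row 1) − 6·(row 2) gives 674·c₁ = 5·310 − 6·21 = 1424, so c₁ = 712/337.
Then c₀ = (21 − 6·(712/337))/5 = 561/337.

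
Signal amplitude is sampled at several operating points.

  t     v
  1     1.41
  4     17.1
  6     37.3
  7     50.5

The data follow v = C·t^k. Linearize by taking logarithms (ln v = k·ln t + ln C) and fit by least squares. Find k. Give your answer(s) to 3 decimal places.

Linearized form: ln v = k·ln t + ln C. From the 4 transformed points,
Σln t = 5.1240, Σ(ln t)² = 8.9188, Σln v = 10.7236, Σln t·ln v = 18.0520.
Equations: 8.9188·k + 5.1240·ln C = 18.0520;  5.1240·k + 4·ln C = 10.7236.
Slope k = (n·Σln t·ln v − Σln t·Σln v)/(n·Σ(ln t)² − (Σln t)²) = (4·18.0520 − 5.1240·10.7236)/9.4201 = 1.83229; ln C = (Σln v − k·Σln t)/n = 0.33376.

k = 1.832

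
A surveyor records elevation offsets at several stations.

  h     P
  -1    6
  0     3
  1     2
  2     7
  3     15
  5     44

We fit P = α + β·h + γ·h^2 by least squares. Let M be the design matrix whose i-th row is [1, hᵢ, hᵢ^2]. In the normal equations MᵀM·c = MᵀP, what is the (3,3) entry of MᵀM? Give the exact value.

Row 3 ↔ basis h^2, column 3 ↔ basis h^2, so (MᵀM)_{3,3} = Σᵢ (h^2)·(h^2) = (1)·(1) + (0)·(0) + (1)·(1) + (4)·(4) + (9)·(9) + (25)·(25) = 724.

724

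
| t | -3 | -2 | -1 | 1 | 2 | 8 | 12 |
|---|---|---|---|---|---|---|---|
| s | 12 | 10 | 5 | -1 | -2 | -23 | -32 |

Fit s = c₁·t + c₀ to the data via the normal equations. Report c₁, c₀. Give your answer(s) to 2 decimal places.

c₁ = -3.01, c₀ = 2.88

Sums needed: Σt·t = 227, Σt = 17, Σ1 = 7.
For Mᵀs: Σt·s = -634, Σs = -31.
MᵀM·[c₁, c₀]ᵀ = Mᵀs becomes [[227, 17]; [17, 7]]·[c₁, c₀]ᵀ = [-634, -31]ᵀ.
Eliminating c₀: 7·(row 1) − 17·(row 2) gives 1300·c₁ = 7·(-634) − 17·(-31) = -3911, so c₁ = -3911/1300.
Then c₀ = ((-31) − 17·(-3911/1300))/7 = 3741/1300.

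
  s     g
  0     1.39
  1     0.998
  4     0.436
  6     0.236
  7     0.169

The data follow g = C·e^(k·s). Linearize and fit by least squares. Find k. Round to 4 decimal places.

k = -0.2963

Taking logs, ln g = k·s + ln C, so regress ln g on s.
Σs = 18.0000, Σ(s)² = 102.0000, Σln g = -3.7246, Σs·ln g = -24.4310.
Normal system: [[102.0000, 18.0000]; [18.0000, 5]]·[k, ln C]ᵀ = [-24.4310, -3.7246]ᵀ.
Slope k = (n·Σs·ln g − Σs·Σln g)/(n·Σ(s)² − (Σs)²) = (5·-24.4310 − 18.0000·-3.7246)/186.0000 = -0.29630; ln C = (Σln g − k·Σs)/n = 0.32177.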